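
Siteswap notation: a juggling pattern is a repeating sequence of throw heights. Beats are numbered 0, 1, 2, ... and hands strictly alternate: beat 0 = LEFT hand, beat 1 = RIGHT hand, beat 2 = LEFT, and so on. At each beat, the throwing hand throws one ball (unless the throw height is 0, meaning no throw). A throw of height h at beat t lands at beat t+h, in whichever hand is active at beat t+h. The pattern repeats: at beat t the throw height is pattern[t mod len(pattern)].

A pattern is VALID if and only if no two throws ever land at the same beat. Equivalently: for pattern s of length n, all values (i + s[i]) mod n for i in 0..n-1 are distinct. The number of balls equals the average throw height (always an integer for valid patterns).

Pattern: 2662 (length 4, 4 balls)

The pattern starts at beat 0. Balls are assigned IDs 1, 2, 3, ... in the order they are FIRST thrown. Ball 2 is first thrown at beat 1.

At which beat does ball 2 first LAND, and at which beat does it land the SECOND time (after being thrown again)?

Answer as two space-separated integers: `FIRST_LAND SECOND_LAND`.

Beat 0 (L): throw ball1 h=2 -> lands@2:L; in-air after throw: [b1@2:L]
Beat 1 (R): throw ball2 h=6 -> lands@7:R; in-air after throw: [b1@2:L b2@7:R]
Beat 2 (L): throw ball1 h=6 -> lands@8:L; in-air after throw: [b2@7:R b1@8:L]
Beat 3 (R): throw ball3 h=2 -> lands@5:R; in-air after throw: [b3@5:R b2@7:R b1@8:L]
Beat 4 (L): throw ball4 h=2 -> lands@6:L; in-air after throw: [b3@5:R b4@6:L b2@7:R b1@8:L]
Beat 5 (R): throw ball3 h=6 -> lands@11:R; in-air after throw: [b4@6:L b2@7:R b1@8:L b3@11:R]
Beat 6 (L): throw ball4 h=6 -> lands@12:L; in-air after throw: [b2@7:R b1@8:L b3@11:R b4@12:L]
Beat 7 (R): throw ball2 h=2 -> lands@9:R; in-air after throw: [b1@8:L b2@9:R b3@11:R b4@12:L]
Beat 8 (L): throw ball1 h=2 -> lands@10:L; in-air after throw: [b2@9:R b1@10:L b3@11:R b4@12:L]
Beat 9 (R): throw ball2 h=6 -> lands@15:R; in-air after throw: [b1@10:L b3@11:R b4@12:L b2@15:R]
Ball 2: thrown@1 h=6 -> first land @7; rethrown@7 h=2 -> second land @9

Answer: 7 9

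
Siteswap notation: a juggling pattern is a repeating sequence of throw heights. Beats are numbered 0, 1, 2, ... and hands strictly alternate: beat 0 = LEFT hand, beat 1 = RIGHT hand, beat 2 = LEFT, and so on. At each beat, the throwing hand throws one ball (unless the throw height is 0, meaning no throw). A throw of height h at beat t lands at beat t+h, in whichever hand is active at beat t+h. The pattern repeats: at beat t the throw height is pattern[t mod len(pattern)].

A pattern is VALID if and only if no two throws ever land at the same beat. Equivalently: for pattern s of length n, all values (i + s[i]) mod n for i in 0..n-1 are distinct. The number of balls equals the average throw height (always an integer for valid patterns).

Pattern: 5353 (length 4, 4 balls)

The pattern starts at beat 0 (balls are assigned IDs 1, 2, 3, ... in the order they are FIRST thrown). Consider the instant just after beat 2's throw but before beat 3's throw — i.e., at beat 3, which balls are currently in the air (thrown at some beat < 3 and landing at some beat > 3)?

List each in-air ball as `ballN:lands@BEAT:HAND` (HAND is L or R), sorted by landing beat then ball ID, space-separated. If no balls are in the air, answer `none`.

Beat 0 (L): throw ball1 h=5 -> lands@5:R; in-air after throw: [b1@5:R]
Beat 1 (R): throw ball2 h=3 -> lands@4:L; in-air after throw: [b2@4:L b1@5:R]
Beat 2 (L): throw ball3 h=5 -> lands@7:R; in-air after throw: [b2@4:L b1@5:R b3@7:R]
Beat 3 (R): throw ball4 h=3 -> lands@6:L; in-air after throw: [b2@4:L b1@5:R b4@6:L b3@7:R]

Answer: ball2:lands@4:L ball1:lands@5:R ball3:lands@7:R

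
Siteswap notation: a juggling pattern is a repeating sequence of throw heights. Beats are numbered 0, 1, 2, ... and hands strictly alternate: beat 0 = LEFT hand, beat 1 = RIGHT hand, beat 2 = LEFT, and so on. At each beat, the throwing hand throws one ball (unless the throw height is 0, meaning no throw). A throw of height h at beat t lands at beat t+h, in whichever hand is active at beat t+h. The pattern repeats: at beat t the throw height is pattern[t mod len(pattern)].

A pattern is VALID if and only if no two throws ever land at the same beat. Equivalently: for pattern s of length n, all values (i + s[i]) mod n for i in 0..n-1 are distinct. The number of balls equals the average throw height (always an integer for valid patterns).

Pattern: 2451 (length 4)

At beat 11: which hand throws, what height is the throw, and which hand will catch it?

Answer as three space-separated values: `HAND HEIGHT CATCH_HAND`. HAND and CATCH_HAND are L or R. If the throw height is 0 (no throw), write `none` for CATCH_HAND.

Beat 11: 11 mod 2 = 1, so hand = R
Throw height = pattern[11 mod 4] = pattern[3] = 1
Lands at beat 11+1=12, 12 mod 2 = 0, so catch hand = L

Answer: R 1 L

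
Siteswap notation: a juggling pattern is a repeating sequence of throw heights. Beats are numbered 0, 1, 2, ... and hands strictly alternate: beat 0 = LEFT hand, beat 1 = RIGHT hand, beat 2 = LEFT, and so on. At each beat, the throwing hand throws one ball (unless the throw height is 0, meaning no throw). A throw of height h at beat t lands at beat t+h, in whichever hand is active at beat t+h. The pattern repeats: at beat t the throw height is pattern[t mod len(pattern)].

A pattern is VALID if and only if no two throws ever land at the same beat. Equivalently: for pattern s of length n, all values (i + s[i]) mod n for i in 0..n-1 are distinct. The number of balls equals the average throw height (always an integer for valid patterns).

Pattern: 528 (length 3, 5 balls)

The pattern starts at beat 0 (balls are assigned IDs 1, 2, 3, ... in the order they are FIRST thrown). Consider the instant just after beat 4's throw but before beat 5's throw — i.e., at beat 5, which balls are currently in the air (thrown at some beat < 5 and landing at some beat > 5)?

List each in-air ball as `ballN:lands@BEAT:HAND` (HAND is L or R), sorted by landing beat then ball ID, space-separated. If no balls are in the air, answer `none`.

Beat 0 (L): throw ball1 h=5 -> lands@5:R; in-air after throw: [b1@5:R]
Beat 1 (R): throw ball2 h=2 -> lands@3:R; in-air after throw: [b2@3:R b1@5:R]
Beat 2 (L): throw ball3 h=8 -> lands@10:L; in-air after throw: [b2@3:R b1@5:R b3@10:L]
Beat 3 (R): throw ball2 h=5 -> lands@8:L; in-air after throw: [b1@5:R b2@8:L b3@10:L]
Beat 4 (L): throw ball4 h=2 -> lands@6:L; in-air after throw: [b1@5:R b4@6:L b2@8:L b3@10:L]
Beat 5 (R): throw ball1 h=8 -> lands@13:R; in-air after throw: [b4@6:L b2@8:L b3@10:L b1@13:R]

Answer: ball4:lands@6:L ball2:lands@8:L ball3:lands@10:L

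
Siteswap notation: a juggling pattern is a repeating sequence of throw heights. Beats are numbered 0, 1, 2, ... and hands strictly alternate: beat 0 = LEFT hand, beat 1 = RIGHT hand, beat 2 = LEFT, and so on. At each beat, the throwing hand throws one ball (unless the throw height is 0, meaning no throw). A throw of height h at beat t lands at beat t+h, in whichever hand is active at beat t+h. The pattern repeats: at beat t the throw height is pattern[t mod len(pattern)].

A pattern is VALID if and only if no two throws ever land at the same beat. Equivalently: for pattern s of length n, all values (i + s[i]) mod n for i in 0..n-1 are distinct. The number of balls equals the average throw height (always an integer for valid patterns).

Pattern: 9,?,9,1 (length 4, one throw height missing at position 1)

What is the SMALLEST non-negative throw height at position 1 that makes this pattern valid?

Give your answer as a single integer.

i=0: (0 + 9) mod 4 = 1
i=1: s[i]=? (unknown)
i=2: (2 + 9) mod 4 = 3
i=3: (3 + 1) mod 4 = 0
Known residues: [0, 1, 3]; need a permutation of 0..3, so missing residue r = 2
Need (1 + s) mod 4 = 2; smallest s = (2 - 1) mod 4 = 1

Answer: 1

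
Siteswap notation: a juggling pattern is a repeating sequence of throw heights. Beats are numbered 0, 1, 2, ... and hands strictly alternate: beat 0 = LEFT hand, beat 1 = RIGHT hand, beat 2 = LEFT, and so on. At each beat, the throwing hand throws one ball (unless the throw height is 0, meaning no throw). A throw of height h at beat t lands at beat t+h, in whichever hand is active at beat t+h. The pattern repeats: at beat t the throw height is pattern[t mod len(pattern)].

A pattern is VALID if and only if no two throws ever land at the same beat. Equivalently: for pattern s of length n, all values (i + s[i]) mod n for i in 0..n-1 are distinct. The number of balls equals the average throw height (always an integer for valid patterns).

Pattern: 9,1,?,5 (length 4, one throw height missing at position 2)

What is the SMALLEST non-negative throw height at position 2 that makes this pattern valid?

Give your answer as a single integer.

Answer: 1

Derivation:
i=0: (0 + 9) mod 4 = 1
i=1: (1 + 1) mod 4 = 2
i=2: s[i]=? (unknown)
i=3: (3 + 5) mod 4 = 0
Known residues: [0, 1, 2]; need a permutation of 0..3, so missing residue r = 3
Need (2 + s) mod 4 = 3; smallest s = (3 - 2) mod 4 = 1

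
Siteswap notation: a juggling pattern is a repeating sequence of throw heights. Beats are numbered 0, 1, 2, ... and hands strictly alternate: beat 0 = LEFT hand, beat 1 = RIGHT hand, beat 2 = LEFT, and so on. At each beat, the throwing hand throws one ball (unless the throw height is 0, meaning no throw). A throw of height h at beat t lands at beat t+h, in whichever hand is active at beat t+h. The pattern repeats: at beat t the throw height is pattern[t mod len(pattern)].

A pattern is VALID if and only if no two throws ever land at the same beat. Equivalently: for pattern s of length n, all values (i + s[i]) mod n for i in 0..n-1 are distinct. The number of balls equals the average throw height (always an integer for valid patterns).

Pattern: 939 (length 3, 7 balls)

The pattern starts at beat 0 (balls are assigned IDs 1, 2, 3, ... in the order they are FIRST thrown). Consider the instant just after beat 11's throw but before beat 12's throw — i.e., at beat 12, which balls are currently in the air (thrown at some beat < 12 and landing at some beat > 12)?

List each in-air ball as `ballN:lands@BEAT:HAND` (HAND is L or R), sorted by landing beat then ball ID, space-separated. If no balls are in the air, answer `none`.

Answer: ball2:lands@13:R ball5:lands@14:L ball6:lands@15:R ball7:lands@17:R ball1:lands@18:L ball3:lands@20:L

Derivation:
Beat 0 (L): throw ball1 h=9 -> lands@9:R; in-air after throw: [b1@9:R]
Beat 1 (R): throw ball2 h=3 -> lands@4:L; in-air after throw: [b2@4:L b1@9:R]
Beat 2 (L): throw ball3 h=9 -> lands@11:R; in-air after throw: [b2@4:L b1@9:R b3@11:R]
Beat 3 (R): throw ball4 h=9 -> lands@12:L; in-air after throw: [b2@4:L b1@9:R b3@11:R b4@12:L]
Beat 4 (L): throw ball2 h=3 -> lands@7:R; in-air after throw: [b2@7:R b1@9:R b3@11:R b4@12:L]
Beat 5 (R): throw ball5 h=9 -> lands@14:L; in-air after throw: [b2@7:R b1@9:R b3@11:R b4@12:L b5@14:L]
Beat 6 (L): throw ball6 h=9 -> lands@15:R; in-air after throw: [b2@7:R b1@9:R b3@11:R b4@12:L b5@14:L b6@15:R]
Beat 7 (R): throw ball2 h=3 -> lands@10:L; in-air after throw: [b1@9:R b2@10:L b3@11:R b4@12:L b5@14:L b6@15:R]
Beat 8 (L): throw ball7 h=9 -> lands@17:R; in-air after throw: [b1@9:R b2@10:L b3@11:R b4@12:L b5@14:L b6@15:R b7@17:R]
Beat 9 (R): throw ball1 h=9 -> lands@18:L; in-air after throw: [b2@10:L b3@11:R b4@12:L b5@14:L b6@15:R b7@17:R b1@18:L]
Beat 10 (L): throw ball2 h=3 -> lands@13:R; in-air after throw: [b3@11:R b4@12:L b2@13:R b5@14:L b6@15:R b7@17:R b1@18:L]
Beat 11 (R): throw ball3 h=9 -> lands@20:L; in-air after throw: [b4@12:L b2@13:R b5@14:L b6@15:R b7@17:R b1@18:L b3@20:L]
Beat 12 (L): throw ball4 h=9 -> lands@21:R; in-air after throw: [b2@13:R b5@14:L b6@15:R b7@17:R b1@18:L b3@20:L b4@21:R]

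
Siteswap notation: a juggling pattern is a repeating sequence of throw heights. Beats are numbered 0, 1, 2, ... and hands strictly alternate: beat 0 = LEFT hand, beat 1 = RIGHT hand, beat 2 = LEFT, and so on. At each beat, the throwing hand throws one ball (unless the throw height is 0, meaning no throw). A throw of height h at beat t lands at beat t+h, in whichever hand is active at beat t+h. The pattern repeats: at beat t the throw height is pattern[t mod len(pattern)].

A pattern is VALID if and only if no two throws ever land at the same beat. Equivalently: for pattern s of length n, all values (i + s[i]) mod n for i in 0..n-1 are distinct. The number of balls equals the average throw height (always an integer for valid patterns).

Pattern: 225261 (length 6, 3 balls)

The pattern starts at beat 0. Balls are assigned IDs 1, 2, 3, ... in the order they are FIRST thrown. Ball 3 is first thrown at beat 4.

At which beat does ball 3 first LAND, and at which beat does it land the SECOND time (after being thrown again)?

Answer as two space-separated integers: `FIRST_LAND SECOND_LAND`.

Answer: 10 16

Derivation:
Beat 0 (L): throw ball1 h=2 -> lands@2:L; in-air after throw: [b1@2:L]
Beat 1 (R): throw ball2 h=2 -> lands@3:R; in-air after throw: [b1@2:L b2@3:R]
Beat 2 (L): throw ball1 h=5 -> lands@7:R; in-air after throw: [b2@3:R b1@7:R]
Beat 3 (R): throw ball2 h=2 -> lands@5:R; in-air after throw: [b2@5:R b1@7:R]
Beat 4 (L): throw ball3 h=6 -> lands@10:L; in-air after throw: [b2@5:R b1@7:R b3@10:L]
Beat 5 (R): throw ball2 h=1 -> lands@6:L; in-air after throw: [b2@6:L b1@7:R b3@10:L]
Beat 6 (L): throw ball2 h=2 -> lands@8:L; in-air after throw: [b1@7:R b2@8:L b3@10:L]
Beat 7 (R): throw ball1 h=2 -> lands@9:R; in-air after throw: [b2@8:L b1@9:R b3@10:L]
Beat 8 (L): throw ball2 h=5 -> lands@13:R; in-air after throw: [b1@9:R b3@10:L b2@13:R]
Beat 9 (R): throw ball1 h=2 -> lands@11:R; in-air after throw: [b3@10:L b1@11:R b2@13:R]
Beat 10 (L): throw ball3 h=6 -> lands@16:L; in-air after throw: [b1@11:R b2@13:R b3@16:L]
Beat 11 (R): throw ball1 h=1 -> lands@12:L; in-air after throw: [b1@12:L b2@13:R b3@16:L]
Beat 12 (L): throw ball1 h=2 -> lands@14:L; in-air after throw: [b2@13:R b1@14:L b3@16:L]
Beat 13 (R): throw ball2 h=2 -> lands@15:R; in-air after throw: [b1@14:L b2@15:R b3@16:L]
Beat 14 (L): throw ball1 h=5 -> lands@19:R; in-air after throw: [b2@15:R b3@16:L b1@19:R]
Beat 15 (R): throw ball2 h=2 -> lands@17:R; in-air after throw: [b3@16:L b2@17:R b1@19:R]
Beat 16 (L): throw ball3 h=6 -> lands@22:L; in-air after throw: [b2@17:R b1@19:R b3@22:L]
Ball 3: thrown@4 h=6 -> first land @10; rethrown@10 h=6 -> second land @16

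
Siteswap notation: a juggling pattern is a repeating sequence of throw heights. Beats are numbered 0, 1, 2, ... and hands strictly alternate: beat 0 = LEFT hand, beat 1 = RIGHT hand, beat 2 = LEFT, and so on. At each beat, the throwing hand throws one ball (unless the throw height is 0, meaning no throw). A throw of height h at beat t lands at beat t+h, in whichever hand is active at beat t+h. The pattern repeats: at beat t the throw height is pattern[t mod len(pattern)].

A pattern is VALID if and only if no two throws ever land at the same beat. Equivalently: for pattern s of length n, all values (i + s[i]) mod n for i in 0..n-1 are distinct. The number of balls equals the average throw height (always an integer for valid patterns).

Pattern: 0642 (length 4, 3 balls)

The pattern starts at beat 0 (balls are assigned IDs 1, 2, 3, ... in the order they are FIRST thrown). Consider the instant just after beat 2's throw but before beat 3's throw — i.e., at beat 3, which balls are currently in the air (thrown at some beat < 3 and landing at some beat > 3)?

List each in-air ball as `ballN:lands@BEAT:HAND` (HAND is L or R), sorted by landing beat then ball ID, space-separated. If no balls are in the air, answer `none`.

Beat 1 (R): throw ball1 h=6 -> lands@7:R; in-air after throw: [b1@7:R]
Beat 2 (L): throw ball2 h=4 -> lands@6:L; in-air after throw: [b2@6:L b1@7:R]
Beat 3 (R): throw ball3 h=2 -> lands@5:R; in-air after throw: [b3@5:R b2@6:L b1@7:R]

Answer: ball2:lands@6:L ball1:lands@7:R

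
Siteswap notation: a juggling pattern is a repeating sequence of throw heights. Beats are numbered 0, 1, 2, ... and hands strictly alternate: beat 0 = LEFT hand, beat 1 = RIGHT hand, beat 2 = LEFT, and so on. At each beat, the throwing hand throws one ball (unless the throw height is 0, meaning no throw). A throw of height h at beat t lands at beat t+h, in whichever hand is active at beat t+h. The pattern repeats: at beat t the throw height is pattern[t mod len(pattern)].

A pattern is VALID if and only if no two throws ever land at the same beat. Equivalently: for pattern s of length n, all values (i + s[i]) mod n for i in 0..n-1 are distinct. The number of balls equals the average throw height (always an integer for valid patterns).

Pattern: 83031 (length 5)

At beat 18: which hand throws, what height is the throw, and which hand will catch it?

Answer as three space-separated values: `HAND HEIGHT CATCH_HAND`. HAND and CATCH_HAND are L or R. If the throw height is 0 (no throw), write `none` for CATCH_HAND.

Beat 18: 18 mod 2 = 0, so hand = L
Throw height = pattern[18 mod 5] = pattern[3] = 3
Lands at beat 18+3=21, 21 mod 2 = 1, so catch hand = R

Answer: L 3 R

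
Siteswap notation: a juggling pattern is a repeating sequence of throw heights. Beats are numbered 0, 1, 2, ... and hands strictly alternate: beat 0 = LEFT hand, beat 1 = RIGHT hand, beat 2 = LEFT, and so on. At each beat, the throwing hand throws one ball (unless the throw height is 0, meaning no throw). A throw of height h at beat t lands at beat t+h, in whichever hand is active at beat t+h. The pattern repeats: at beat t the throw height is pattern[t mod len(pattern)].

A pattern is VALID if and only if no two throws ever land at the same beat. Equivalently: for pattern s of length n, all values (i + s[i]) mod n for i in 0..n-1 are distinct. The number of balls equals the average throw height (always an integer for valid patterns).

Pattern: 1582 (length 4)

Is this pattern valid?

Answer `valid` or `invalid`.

Answer: invalid

Derivation:
i=0: (i + s[i]) mod n = (0 + 1) mod 4 = 1
i=1: (i + s[i]) mod n = (1 + 5) mod 4 = 2
i=2: (i + s[i]) mod n = (2 + 8) mod 4 = 2
i=3: (i + s[i]) mod n = (3 + 2) mod 4 = 1
Residues: [1, 2, 2, 1], distinct: False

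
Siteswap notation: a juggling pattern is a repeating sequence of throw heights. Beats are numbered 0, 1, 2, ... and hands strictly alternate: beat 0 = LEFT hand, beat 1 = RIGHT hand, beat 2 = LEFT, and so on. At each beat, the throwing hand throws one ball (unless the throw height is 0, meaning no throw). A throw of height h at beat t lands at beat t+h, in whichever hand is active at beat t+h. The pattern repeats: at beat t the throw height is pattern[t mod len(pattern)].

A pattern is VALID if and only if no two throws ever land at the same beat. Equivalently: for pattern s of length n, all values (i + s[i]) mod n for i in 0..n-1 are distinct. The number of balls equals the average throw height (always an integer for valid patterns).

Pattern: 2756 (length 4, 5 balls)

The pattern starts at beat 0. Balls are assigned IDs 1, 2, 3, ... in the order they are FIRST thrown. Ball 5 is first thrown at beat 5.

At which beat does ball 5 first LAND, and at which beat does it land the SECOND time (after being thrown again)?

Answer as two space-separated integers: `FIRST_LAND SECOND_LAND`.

Answer: 12 14

Derivation:
Beat 0 (L): throw ball1 h=2 -> lands@2:L; in-air after throw: [b1@2:L]
Beat 1 (R): throw ball2 h=7 -> lands@8:L; in-air after throw: [b1@2:L b2@8:L]
Beat 2 (L): throw ball1 h=5 -> lands@7:R; in-air after throw: [b1@7:R b2@8:L]
Beat 3 (R): throw ball3 h=6 -> lands@9:R; in-air after throw: [b1@7:R b2@8:L b3@9:R]
Beat 4 (L): throw ball4 h=2 -> lands@6:L; in-air after throw: [b4@6:L b1@7:R b2@8:L b3@9:R]
Beat 5 (R): throw ball5 h=7 -> lands@12:L; in-air after throw: [b4@6:L b1@7:R b2@8:L b3@9:R b5@12:L]
Beat 6 (L): throw ball4 h=5 -> lands@11:R; in-air after throw: [b1@7:R b2@8:L b3@9:R b4@11:R b5@12:L]
Beat 7 (R): throw ball1 h=6 -> lands@13:R; in-air after throw: [b2@8:L b3@9:R b4@11:R b5@12:L b1@13:R]
Beat 8 (L): throw ball2 h=2 -> lands@10:L; in-air after throw: [b3@9:R b2@10:L b4@11:R b5@12:L b1@13:R]
Beat 9 (R): throw ball3 h=7 -> lands@16:L; in-air after throw: [b2@10:L b4@11:R b5@12:L b1@13:R b3@16:L]
Beat 10 (L): throw ball2 h=5 -> lands@15:R; in-air after throw: [b4@11:R b5@12:L b1@13:R b2@15:R b3@16:L]
Beat 11 (R): throw ball4 h=6 -> lands@17:R; in-air after throw: [b5@12:L b1@13:R b2@15:R b3@16:L b4@17:R]
Beat 12 (L): throw ball5 h=2 -> lands@14:L; in-air after throw: [b1@13:R b5@14:L b2@15:R b3@16:L b4@17:R]
Beat 13 (R): throw ball1 h=7 -> lands@20:L; in-air after throw: [b5@14:L b2@15:R b3@16:L b4@17:R b1@20:L]
Beat 14 (L): throw ball5 h=5 -> lands@19:R; in-air after throw: [b2@15:R b3@16:L b4@17:R b5@19:R b1@20:L]
Ball 5: thrown@5 h=7 -> first land @12; rethrown@12 h=2 -> second land @14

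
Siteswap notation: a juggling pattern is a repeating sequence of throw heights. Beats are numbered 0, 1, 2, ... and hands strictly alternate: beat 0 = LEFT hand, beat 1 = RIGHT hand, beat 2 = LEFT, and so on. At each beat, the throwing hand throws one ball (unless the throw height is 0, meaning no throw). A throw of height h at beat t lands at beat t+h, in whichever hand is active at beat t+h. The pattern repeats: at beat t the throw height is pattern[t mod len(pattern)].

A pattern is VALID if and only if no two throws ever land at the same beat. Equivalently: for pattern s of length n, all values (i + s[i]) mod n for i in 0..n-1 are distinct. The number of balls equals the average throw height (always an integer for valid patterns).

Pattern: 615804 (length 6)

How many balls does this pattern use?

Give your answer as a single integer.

Pattern = [6, 1, 5, 8, 0, 4], length n = 6
  position 0: throw height = 6, running sum = 6
  position 1: throw height = 1, running sum = 7
  position 2: throw height = 5, running sum = 12
  position 3: throw height = 8, running sum = 20
  position 4: throw height = 0, running sum = 20
  position 5: throw height = 4, running sum = 24
Total sum = 24; balls = sum / n = 24 / 6 = 4

Answer: 4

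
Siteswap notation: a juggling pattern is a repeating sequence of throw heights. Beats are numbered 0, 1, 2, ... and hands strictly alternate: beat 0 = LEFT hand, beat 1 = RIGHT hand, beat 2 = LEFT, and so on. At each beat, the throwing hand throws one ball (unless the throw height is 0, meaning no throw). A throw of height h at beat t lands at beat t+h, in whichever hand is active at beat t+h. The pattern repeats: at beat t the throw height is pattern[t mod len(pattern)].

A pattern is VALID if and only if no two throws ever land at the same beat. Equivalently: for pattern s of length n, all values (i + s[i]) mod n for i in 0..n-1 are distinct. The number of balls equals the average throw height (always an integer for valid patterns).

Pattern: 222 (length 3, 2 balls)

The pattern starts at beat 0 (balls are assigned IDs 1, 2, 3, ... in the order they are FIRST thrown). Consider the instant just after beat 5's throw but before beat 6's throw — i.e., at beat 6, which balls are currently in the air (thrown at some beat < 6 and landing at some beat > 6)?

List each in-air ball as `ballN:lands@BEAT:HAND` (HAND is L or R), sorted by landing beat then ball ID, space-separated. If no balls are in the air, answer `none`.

Answer: ball2:lands@7:R

Derivation:
Beat 0 (L): throw ball1 h=2 -> lands@2:L; in-air after throw: [b1@2:L]
Beat 1 (R): throw ball2 h=2 -> lands@3:R; in-air after throw: [b1@2:L b2@3:R]
Beat 2 (L): throw ball1 h=2 -> lands@4:L; in-air after throw: [b2@3:R b1@4:L]
Beat 3 (R): throw ball2 h=2 -> lands@5:R; in-air after throw: [b1@4:L b2@5:R]
Beat 4 (L): throw ball1 h=2 -> lands@6:L; in-air after throw: [b2@5:R b1@6:L]
Beat 5 (R): throw ball2 h=2 -> lands@7:R; in-air after throw: [b1@6:L b2@7:R]
Beat 6 (L): throw ball1 h=2 -> lands@8:L; in-air after throw: [b2@7:R b1@8:L]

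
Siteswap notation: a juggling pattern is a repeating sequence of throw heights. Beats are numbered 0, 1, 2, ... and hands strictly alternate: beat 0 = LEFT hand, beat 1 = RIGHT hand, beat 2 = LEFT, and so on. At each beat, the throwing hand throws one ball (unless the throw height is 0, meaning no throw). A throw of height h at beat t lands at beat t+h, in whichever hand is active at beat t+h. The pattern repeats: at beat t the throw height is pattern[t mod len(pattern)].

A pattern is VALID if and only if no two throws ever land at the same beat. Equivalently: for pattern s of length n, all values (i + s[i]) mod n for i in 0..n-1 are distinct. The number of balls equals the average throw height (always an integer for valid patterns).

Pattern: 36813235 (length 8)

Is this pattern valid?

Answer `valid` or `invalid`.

i=0: (i + s[i]) mod n = (0 + 3) mod 8 = 3
i=1: (i + s[i]) mod n = (1 + 6) mod 8 = 7
i=2: (i + s[i]) mod n = (2 + 8) mod 8 = 2
i=3: (i + s[i]) mod n = (3 + 1) mod 8 = 4
i=4: (i + s[i]) mod n = (4 + 3) mod 8 = 7
i=5: (i + s[i]) mod n = (5 + 2) mod 8 = 7
i=6: (i + s[i]) mod n = (6 + 3) mod 8 = 1
i=7: (i + s[i]) mod n = (7 + 5) mod 8 = 4
Residues: [3, 7, 2, 4, 7, 7, 1, 4], distinct: False

Answer: invalid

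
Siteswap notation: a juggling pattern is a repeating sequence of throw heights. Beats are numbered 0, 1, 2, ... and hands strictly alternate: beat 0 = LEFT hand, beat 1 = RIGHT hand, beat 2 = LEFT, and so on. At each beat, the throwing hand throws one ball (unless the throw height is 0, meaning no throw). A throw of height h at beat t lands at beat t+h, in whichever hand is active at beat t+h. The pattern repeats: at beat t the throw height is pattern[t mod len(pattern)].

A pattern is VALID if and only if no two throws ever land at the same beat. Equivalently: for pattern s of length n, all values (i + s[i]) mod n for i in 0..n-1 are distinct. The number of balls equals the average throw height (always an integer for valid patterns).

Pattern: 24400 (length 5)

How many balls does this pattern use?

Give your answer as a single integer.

Pattern = [2, 4, 4, 0, 0], length n = 5
  position 0: throw height = 2, running sum = 2
  position 1: throw height = 4, running sum = 6
  position 2: throw height = 4, running sum = 10
  position 3: throw height = 0, running sum = 10
  position 4: throw height = 0, running sum = 10
Total sum = 10; balls = sum / n = 10 / 5 = 2

Answer: 2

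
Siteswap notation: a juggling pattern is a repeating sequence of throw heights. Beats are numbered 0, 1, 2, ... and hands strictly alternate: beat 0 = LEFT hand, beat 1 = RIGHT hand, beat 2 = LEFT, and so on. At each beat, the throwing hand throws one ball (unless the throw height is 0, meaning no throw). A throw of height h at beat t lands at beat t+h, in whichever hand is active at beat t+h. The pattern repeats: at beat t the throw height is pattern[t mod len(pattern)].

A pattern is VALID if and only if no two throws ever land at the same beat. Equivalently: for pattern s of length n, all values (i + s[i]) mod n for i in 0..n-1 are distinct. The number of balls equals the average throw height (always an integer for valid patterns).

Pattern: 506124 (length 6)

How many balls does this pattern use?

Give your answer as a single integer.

Pattern = [5, 0, 6, 1, 2, 4], length n = 6
  position 0: throw height = 5, running sum = 5
  position 1: throw height = 0, running sum = 5
  position 2: throw height = 6, running sum = 11
  position 3: throw height = 1, running sum = 12
  position 4: throw height = 2, running sum = 14
  position 5: throw height = 4, running sum = 18
Total sum = 18; balls = sum / n = 18 / 6 = 3

Answer: 3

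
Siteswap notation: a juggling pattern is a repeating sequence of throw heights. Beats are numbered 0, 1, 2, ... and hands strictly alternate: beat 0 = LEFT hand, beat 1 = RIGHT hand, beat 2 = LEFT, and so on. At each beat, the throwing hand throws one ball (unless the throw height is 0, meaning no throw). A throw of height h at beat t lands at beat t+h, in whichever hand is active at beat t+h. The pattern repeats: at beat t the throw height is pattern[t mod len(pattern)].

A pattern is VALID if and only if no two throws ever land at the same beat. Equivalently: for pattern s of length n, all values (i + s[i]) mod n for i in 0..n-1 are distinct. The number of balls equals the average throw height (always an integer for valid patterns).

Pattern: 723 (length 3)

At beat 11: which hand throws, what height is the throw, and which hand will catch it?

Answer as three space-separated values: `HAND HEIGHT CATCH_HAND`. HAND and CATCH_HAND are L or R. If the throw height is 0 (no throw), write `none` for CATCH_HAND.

Beat 11: 11 mod 2 = 1, so hand = R
Throw height = pattern[11 mod 3] = pattern[2] = 3
Lands at beat 11+3=14, 14 mod 2 = 0, so catch hand = L

Answer: R 3 L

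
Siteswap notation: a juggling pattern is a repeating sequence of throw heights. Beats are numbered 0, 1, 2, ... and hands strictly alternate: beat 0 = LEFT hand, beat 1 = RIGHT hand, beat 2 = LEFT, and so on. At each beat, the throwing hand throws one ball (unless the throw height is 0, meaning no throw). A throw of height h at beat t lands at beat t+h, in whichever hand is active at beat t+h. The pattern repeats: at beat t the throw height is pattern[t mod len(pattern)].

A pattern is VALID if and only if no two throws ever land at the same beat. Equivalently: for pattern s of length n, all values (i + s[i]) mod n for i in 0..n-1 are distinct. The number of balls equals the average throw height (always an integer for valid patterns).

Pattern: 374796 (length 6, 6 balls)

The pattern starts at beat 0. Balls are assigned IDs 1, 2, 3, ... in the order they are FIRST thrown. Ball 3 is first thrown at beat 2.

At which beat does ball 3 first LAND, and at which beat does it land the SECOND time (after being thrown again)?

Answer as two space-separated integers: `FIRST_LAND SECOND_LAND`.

Answer: 6 9

Derivation:
Beat 0 (L): throw ball1 h=3 -> lands@3:R; in-air after throw: [b1@3:R]
Beat 1 (R): throw ball2 h=7 -> lands@8:L; in-air after throw: [b1@3:R b2@8:L]
Beat 2 (L): throw ball3 h=4 -> lands@6:L; in-air after throw: [b1@3:R b3@6:L b2@8:L]
Beat 3 (R): throw ball1 h=7 -> lands@10:L; in-air after throw: [b3@6:L b2@8:L b1@10:L]
Beat 4 (L): throw ball4 h=9 -> lands@13:R; in-air after throw: [b3@6:L b2@8:L b1@10:L b4@13:R]
Beat 5 (R): throw ball5 h=6 -> lands@11:R; in-air after throw: [b3@6:L b2@8:L b1@10:L b5@11:R b4@13:R]
Beat 6 (L): throw ball3 h=3 -> lands@9:R; in-air after throw: [b2@8:L b3@9:R b1@10:L b5@11:R b4@13:R]
Beat 7 (R): throw ball6 h=7 -> lands@14:L; in-air after throw: [b2@8:L b3@9:R b1@10:L b5@11:R b4@13:R b6@14:L]
Beat 8 (L): throw ball2 h=4 -> lands@12:L; in-air after throw: [b3@9:R b1@10:L b5@11:R b2@12:L b4@13:R b6@14:L]
Beat 9 (R): throw ball3 h=7 -> lands@16:L; in-air after throw: [b1@10:L b5@11:R b2@12:L b4@13:R b6@14:L b3@16:L]
Ball 3: thrown@2 h=4 -> first land @6; rethrown@6 h=3 -> second land @9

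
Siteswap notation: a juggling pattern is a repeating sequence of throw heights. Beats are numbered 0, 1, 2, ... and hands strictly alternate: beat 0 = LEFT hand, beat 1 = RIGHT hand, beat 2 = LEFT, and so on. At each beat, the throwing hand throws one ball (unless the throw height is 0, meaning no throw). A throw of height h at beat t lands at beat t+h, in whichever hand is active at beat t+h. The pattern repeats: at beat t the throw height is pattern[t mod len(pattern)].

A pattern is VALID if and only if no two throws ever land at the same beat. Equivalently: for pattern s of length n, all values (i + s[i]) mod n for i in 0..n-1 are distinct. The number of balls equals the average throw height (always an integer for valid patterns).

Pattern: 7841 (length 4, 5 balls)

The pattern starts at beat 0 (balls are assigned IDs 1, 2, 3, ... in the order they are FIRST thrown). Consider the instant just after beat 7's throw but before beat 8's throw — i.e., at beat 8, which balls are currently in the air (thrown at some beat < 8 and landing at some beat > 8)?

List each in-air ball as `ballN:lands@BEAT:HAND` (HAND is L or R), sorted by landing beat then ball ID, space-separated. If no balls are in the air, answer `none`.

Beat 0 (L): throw ball1 h=7 -> lands@7:R; in-air after throw: [b1@7:R]
Beat 1 (R): throw ball2 h=8 -> lands@9:R; in-air after throw: [b1@7:R b2@9:R]
Beat 2 (L): throw ball3 h=4 -> lands@6:L; in-air after throw: [b3@6:L b1@7:R b2@9:R]
Beat 3 (R): throw ball4 h=1 -> lands@4:L; in-air after throw: [b4@4:L b3@6:L b1@7:R b2@9:R]
Beat 4 (L): throw ball4 h=7 -> lands@11:R; in-air after throw: [b3@6:L b1@7:R b2@9:R b4@11:R]
Beat 5 (R): throw ball5 h=8 -> lands@13:R; in-air after throw: [b3@6:L b1@7:R b2@9:R b4@11:R b5@13:R]
Beat 6 (L): throw ball3 h=4 -> lands@10:L; in-air after throw: [b1@7:R b2@9:R b3@10:L b4@11:R b5@13:R]
Beat 7 (R): throw ball1 h=1 -> lands@8:L; in-air after throw: [b1@8:L b2@9:R b3@10:L b4@11:R b5@13:R]
Beat 8 (L): throw ball1 h=7 -> lands@15:R; in-air after throw: [b2@9:R b3@10:L b4@11:R b5@13:R b1@15:R]

Answer: ball2:lands@9:R ball3:lands@10:L ball4:lands@11:R ball5:lands@13:R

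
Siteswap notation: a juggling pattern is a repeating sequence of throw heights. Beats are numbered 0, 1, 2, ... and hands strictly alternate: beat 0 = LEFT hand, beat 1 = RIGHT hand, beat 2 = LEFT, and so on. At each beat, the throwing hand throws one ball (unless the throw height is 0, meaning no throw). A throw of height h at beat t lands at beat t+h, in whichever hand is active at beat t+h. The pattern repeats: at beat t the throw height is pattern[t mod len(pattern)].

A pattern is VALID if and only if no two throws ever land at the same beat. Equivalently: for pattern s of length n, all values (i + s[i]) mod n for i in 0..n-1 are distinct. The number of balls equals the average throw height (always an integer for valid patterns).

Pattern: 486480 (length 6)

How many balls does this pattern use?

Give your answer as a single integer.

Answer: 5

Derivation:
Pattern = [4, 8, 6, 4, 8, 0], length n = 6
  position 0: throw height = 4, running sum = 4
  position 1: throw height = 8, running sum = 12
  position 2: throw height = 6, running sum = 18
  position 3: throw height = 4, running sum = 22
  position 4: throw height = 8, running sum = 30
  position 5: throw height = 0, running sum = 30
Total sum = 30; balls = sum / n = 30 / 6 = 5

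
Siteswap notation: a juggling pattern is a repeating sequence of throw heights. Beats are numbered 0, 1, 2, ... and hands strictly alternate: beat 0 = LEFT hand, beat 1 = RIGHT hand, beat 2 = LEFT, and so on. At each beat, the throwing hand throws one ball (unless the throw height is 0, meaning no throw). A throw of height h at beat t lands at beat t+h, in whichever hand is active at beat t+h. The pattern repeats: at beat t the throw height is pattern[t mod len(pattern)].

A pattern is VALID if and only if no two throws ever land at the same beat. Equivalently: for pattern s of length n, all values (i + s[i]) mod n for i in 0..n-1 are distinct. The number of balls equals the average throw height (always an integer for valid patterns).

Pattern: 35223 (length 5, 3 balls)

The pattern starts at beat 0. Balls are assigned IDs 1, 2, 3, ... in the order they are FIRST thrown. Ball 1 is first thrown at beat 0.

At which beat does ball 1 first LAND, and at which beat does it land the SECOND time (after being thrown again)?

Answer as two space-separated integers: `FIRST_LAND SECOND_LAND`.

Answer: 3 5

Derivation:
Beat 0 (L): throw ball1 h=3 -> lands@3:R; in-air after throw: [b1@3:R]
Beat 1 (R): throw ball2 h=5 -> lands@6:L; in-air after throw: [b1@3:R b2@6:L]
Beat 2 (L): throw ball3 h=2 -> lands@4:L; in-air after throw: [b1@3:R b3@4:L b2@6:L]
Beat 3 (R): throw ball1 h=2 -> lands@5:R; in-air after throw: [b3@4:L b1@5:R b2@6:L]
Beat 4 (L): throw ball3 h=3 -> lands@7:R; in-air after throw: [b1@5:R b2@6:L b3@7:R]
Beat 5 (R): throw ball1 h=3 -> lands@8:L; in-air after throw: [b2@6:L b3@7:R b1@8:L]
Ball 1: thrown@0 h=3 -> first land @3; rethrown@3 h=2 -> second land @5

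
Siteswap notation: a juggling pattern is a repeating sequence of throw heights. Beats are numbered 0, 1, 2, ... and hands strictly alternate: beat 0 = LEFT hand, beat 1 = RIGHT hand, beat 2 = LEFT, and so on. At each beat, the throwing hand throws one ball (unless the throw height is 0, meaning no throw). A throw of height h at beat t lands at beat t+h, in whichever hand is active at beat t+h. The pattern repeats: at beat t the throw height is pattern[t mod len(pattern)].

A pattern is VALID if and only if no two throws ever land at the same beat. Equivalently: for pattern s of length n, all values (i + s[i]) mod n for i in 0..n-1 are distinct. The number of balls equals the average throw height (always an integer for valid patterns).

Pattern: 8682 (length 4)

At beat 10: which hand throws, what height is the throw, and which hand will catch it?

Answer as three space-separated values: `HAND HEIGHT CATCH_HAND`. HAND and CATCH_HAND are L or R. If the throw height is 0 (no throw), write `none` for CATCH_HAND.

Answer: L 8 L

Derivation:
Beat 10: 10 mod 2 = 0, so hand = L
Throw height = pattern[10 mod 4] = pattern[2] = 8
Lands at beat 10+8=18, 18 mod 2 = 0, so catch hand = L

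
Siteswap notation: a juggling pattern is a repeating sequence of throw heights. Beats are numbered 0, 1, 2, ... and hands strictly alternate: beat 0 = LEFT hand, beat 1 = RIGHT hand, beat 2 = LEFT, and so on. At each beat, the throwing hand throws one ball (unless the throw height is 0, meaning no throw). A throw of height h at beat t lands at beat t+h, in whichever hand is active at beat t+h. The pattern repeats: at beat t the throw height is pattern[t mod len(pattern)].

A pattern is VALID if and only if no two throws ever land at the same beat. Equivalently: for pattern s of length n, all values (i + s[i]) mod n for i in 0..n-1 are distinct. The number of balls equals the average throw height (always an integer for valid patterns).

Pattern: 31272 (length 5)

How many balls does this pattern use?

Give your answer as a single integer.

Answer: 3

Derivation:
Pattern = [3, 1, 2, 7, 2], length n = 5
  position 0: throw height = 3, running sum = 3
  position 1: throw height = 1, running sum = 4
  position 2: throw height = 2, running sum = 6
  position 3: throw height = 7, running sum = 13
  position 4: throw height = 2, running sum = 15
Total sum = 15; balls = sum / n = 15 / 5 = 3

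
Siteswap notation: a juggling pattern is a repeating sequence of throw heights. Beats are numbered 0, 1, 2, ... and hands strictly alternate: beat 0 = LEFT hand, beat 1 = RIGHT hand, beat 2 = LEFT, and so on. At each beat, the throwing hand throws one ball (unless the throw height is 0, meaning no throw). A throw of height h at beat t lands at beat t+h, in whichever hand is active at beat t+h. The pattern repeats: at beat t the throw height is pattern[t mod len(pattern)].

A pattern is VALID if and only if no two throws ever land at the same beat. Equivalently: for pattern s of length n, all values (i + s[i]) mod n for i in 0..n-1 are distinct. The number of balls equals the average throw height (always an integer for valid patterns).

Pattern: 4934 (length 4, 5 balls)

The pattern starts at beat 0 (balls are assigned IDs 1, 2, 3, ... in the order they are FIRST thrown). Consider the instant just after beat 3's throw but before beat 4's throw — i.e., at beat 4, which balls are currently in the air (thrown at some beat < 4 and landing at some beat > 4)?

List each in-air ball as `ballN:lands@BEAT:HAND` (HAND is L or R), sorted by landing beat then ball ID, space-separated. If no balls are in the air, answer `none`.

Answer: ball3:lands@5:R ball4:lands@7:R ball2:lands@10:L

Derivation:
Beat 0 (L): throw ball1 h=4 -> lands@4:L; in-air after throw: [b1@4:L]
Beat 1 (R): throw ball2 h=9 -> lands@10:L; in-air after throw: [b1@4:L b2@10:L]
Beat 2 (L): throw ball3 h=3 -> lands@5:R; in-air after throw: [b1@4:L b3@5:R b2@10:L]
Beat 3 (R): throw ball4 h=4 -> lands@7:R; in-air after throw: [b1@4:L b3@5:R b4@7:R b2@10:L]
Beat 4 (L): throw ball1 h=4 -> lands@8:L; in-air after throw: [b3@5:R b4@7:R b1@8:L b2@10:L]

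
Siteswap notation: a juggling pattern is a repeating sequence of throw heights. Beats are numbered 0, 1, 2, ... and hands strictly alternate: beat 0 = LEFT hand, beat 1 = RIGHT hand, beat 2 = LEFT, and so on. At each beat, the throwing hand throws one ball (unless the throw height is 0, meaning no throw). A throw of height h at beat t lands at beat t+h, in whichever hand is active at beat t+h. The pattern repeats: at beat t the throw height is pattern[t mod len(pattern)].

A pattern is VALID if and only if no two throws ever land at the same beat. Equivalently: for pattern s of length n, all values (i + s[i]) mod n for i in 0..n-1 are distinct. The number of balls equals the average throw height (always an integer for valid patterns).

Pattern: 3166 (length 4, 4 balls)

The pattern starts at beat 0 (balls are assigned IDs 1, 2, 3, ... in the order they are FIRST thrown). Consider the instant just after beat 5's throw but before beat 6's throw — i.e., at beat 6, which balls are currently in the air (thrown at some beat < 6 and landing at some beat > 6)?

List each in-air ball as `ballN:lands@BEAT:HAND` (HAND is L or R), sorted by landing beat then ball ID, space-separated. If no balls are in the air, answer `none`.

Beat 0 (L): throw ball1 h=3 -> lands@3:R; in-air after throw: [b1@3:R]
Beat 1 (R): throw ball2 h=1 -> lands@2:L; in-air after throw: [b2@2:L b1@3:R]
Beat 2 (L): throw ball2 h=6 -> lands@8:L; in-air after throw: [b1@3:R b2@8:L]
Beat 3 (R): throw ball1 h=6 -> lands@9:R; in-air after throw: [b2@8:L b1@9:R]
Beat 4 (L): throw ball3 h=3 -> lands@7:R; in-air after throw: [b3@7:R b2@8:L b1@9:R]
Beat 5 (R): throw ball4 h=1 -> lands@6:L; in-air after throw: [b4@6:L b3@7:R b2@8:L b1@9:R]
Beat 6 (L): throw ball4 h=6 -> lands@12:L; in-air after throw: [b3@7:R b2@8:L b1@9:R b4@12:L]

Answer: ball3:lands@7:R ball2:lands@8:L ball1:lands@9:R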